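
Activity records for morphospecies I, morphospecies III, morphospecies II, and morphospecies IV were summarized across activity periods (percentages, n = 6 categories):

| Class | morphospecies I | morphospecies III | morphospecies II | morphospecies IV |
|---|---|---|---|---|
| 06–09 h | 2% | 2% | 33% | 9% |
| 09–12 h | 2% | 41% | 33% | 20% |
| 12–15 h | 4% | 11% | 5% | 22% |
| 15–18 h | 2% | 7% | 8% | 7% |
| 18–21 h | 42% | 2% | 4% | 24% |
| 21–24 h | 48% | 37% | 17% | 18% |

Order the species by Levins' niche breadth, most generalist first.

morphospecies IV > morphospecies II > morphospecies III > morphospecies I

Convert percentages to proportions (divide by 100).
Σp_Iᵢ² = 0.02² + 0.02² + 0.04² + 0.02² + 0.42² + 0.48² = 0.0004 + 0.0004 + 0.0016 + 0.0004 + 0.1764 + 0.2304 = 0.4096
B_I = 1 / 0.4096 = 2.4414
Σp_IIIᵢ² = 0.02² + 0.41² + 0.11² + 0.07² + 0.02² + 0.37² = 0.0004 + 0.1681 + 0.0121 + 0.0049 + 0.0004 + 0.1369 = 0.3228
B_III = 1 / 0.3228 = 3.0979
Σp_IIᵢ² = 0.33² + 0.33² + 0.05² + 0.08² + 0.04² + 0.17² = 0.1089 + 0.1089 + 0.0025 + 0.0064 + 0.0016 + 0.0289 = 0.2572
B_II = 1 / 0.2572 = 3.8880
Σp_IVᵢ² = 0.09² + 0.20² + 0.22² + 0.07² + 0.24² + 0.18² = 0.0081 + 0.0400 + 0.0484 + 0.0049 + 0.0576 + 0.0324 = 0.1914
B_IV = 1 / 0.1914 = 5.2247
Ranking by B (broadest → narrowest): morphospecies IV (5.22) > morphospecies II (3.89) > morphospecies III (3.10) > morphospecies I (2.44)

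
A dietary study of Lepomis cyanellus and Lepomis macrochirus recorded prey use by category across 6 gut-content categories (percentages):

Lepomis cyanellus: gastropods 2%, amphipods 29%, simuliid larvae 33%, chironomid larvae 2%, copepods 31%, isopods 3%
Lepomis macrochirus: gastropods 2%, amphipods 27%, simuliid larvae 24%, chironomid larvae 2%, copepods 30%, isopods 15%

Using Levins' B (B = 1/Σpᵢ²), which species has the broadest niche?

Convert percentages to proportions (divide by 100).
Σp_cyanᵢ² = 0.02² + 0.29² + 0.33² + 0.02² + 0.31² + 0.03² = 0.0004 + 0.0841 + 0.1089 + 0.0004 + 0.0961 + 0.0009 = 0.2908
B_cyan = 1 / 0.2908 = 3.4388
Σp_macrᵢ² = 0.02² + 0.27² + 0.24² + 0.02² + 0.30² + 0.15² = 0.0004 + 0.0729 + 0.0576 + 0.0004 + 0.0900 + 0.0225 = 0.2438
B_macr = 1 / 0.2438 = 4.1017
Highest B → broadest niche (most generalist): Lepomis macrochirus (B = 4.10).

Lepomis macrochirus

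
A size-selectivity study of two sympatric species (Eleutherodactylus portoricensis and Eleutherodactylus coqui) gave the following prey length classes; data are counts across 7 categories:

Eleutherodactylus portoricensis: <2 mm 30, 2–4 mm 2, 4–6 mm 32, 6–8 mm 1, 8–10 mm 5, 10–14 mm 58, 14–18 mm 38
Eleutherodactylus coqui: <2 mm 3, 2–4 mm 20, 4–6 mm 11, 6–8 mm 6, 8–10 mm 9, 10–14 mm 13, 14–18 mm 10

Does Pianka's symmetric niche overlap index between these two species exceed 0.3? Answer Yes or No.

Yes

Proportions for Eleutherodactylus portoricensis (n=166): 30/166=0.1807, 2/166=0.0120, 32/166=0.1928, 1/166=0.0060, 5/166=0.0301, 58/166=0.3494, 38/166=0.2289
Proportions for Eleutherodactylus coqui (n=72): 3/72=0.0417, 20/72=0.2778, 11/72=0.1528, 6/72=0.0833, 9/72=0.1250, 13/72=0.1806, 10/72=0.1389
Σ p₁ᵢp₂ᵢ = 0.007535 + 0.003334 + 0.029460 + 0.000500 + 0.003763 + 0.063102 + 0.031794 = 0.139488
Σp_1ᵢ² = 0.1807² + 0.0120² + 0.1928² + 0.0060² + 0.0301² + 0.3494² + 0.2289² = 0.032652 + 0.000144 + 0.037172 + 0.000036 + 0.000906 + 0.122080 + 0.052395 = 0.245385
Σp_2ᵢ² = 0.0417² + 0.2778² + 0.1528² + 0.0833² + 0.1250² + 0.1806² + 0.1389² = 0.001739 + 0.077173 + 0.023348 + 0.006939 + 0.015625 + 0.032616 + 0.019293 = 0.176733
O = 0.139488 / √(0.245385 × 0.176733) = 0.139488 / 0.2082490 = 0.6698
O = 0.6698 > 0.3 → Yes.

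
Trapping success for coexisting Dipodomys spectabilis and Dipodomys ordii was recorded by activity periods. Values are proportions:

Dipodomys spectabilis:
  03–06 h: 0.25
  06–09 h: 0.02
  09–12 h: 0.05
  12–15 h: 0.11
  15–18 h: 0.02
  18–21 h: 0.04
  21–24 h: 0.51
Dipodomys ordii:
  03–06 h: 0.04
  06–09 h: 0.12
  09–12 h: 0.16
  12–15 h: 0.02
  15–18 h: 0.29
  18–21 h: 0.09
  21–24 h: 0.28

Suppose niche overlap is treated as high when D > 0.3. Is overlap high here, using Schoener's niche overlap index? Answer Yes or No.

Yes

Σ|p₁ᵢ − p₂ᵢ| = 0.21 + 0.10 + 0.11 + 0.09 + 0.27 + 0.05 + 0.23 = 1.06
D = 1 − ½ × 1.06 = 1 − 0.530 = 0.4700
D = 0.4700 > 0.3 → Yes.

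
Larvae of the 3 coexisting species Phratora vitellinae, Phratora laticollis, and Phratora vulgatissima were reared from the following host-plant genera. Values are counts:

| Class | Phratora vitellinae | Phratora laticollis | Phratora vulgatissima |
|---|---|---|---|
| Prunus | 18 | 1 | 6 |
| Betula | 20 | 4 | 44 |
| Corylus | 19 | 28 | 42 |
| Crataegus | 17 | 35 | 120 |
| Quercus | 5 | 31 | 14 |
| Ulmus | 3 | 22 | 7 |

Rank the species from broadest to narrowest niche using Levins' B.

Proportions for Phratora vitellinae (n=82): 18/82=0.2195, 20/82=0.2439, 19/82=0.2317, 17/82=0.2073, 5/82=0.0610, 3/82=0.0366
Proportions for Phratora laticollis (n=121): 1/121=0.0083, 4/121=0.0331, 28/121=0.2314, 35/121=0.2893, 31/121=0.2562, 22/121=0.1818
Proportions for Phratora vulgatissima (n=233): 6/233=0.0258, 44/233=0.1888, 42/233=0.1803, 120/233=0.5150, 14/233=0.0601, 7/233=0.0300
Σp_viteᵢ² = 0.2195² + 0.2439² + 0.2317² + 0.2073² + 0.0610² + 0.0366² = 0.048180 + 0.059487 + 0.053685 + 0.042973 + 0.003721 + 0.001340 = 0.209386
B_vite = 1 / 0.209386 = 4.7759
Σp_latiᵢ² = 0.0083² + 0.0331² + 0.2314² + 0.2893² + 0.2562² + 0.1818² = 0.000069 + 0.001096 + 0.053546 + 0.083694 + 0.065638 + 0.033051 = 0.237094
B_lati = 1 / 0.237094 = 4.2177
Σp_vulgᵢ² = 0.0258² + 0.1888² + 0.1803² + 0.5150² + 0.0601² + 0.0300² = 0.000666 + 0.035645 + 0.032508 + 0.265225 + 0.003612 + 0.000900 = 0.338556
B_vulg = 1 / 0.338556 = 2.9537
Ranking by B (broadest → narrowest): Phratora vitellinae (4.78) > Phratora laticollis (4.22) > Phratora vulgatissima (2.95)

Phratora vitellinae > Phratora laticollis > Phratora vulgatissima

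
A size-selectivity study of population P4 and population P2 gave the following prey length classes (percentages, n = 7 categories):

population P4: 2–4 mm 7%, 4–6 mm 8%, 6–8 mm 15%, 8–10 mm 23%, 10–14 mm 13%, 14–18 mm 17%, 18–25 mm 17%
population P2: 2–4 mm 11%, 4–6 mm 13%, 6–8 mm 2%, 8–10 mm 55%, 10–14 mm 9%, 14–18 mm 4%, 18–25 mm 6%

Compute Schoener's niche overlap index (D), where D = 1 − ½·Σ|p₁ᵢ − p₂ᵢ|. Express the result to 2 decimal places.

Convert percentages to proportions (divide by 100).
Σ|p₁ᵢ − p₂ᵢ| = 0.04 + 0.05 + 0.13 + 0.32 + 0.04 + 0.13 + 0.11 = 0.82
D = 1 − ½ × 0.82 = 1 − 0.410 = 0.5900

0.59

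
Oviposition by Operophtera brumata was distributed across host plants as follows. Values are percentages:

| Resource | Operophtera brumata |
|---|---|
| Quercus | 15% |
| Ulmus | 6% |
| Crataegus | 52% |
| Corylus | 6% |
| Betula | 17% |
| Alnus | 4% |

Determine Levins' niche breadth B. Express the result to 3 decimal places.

Convert percentages to proportions (divide by 100).
Σpᵢ² = 0.15² + 0.06² + 0.52² + 0.06² + 0.17² + 0.04² = 0.0225 + 0.0036 + 0.2704 + 0.0036 + 0.0289 + 0.0016 = 0.3306
B = 1 / 0.3306 = 3.02480

3.025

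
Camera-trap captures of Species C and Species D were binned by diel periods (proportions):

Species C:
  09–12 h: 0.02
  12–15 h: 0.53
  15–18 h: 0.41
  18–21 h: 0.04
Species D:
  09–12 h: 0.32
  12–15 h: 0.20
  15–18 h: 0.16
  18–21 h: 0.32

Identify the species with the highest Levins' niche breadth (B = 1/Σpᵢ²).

Species D

Σp_Cᵢ² = 0.02² + 0.53² + 0.41² + 0.04² = 0.0004 + 0.2809 + 0.1681 + 0.0016 = 0.4510
B_C = 1 / 0.4510 = 2.2173
Σp_Dᵢ² = 0.32² + 0.20² + 0.16² + 0.32² = 0.1024 + 0.0400 + 0.0256 + 0.1024 = 0.2704
B_D = 1 / 0.2704 = 3.6982
Highest B → broadest niche (most generalist): Species D (B = 3.70).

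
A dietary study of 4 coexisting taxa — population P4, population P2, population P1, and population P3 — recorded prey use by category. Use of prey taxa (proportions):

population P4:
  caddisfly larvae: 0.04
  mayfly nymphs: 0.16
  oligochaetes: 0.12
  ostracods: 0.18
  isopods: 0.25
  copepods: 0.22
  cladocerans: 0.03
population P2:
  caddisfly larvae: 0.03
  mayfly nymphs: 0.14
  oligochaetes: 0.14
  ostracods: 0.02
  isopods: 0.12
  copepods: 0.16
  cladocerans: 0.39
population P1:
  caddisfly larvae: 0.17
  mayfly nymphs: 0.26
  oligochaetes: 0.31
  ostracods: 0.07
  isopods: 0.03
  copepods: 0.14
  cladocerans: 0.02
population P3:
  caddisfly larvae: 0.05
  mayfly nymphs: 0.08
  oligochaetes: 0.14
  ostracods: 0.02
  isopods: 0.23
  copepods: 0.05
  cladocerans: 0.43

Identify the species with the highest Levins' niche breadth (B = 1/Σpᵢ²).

population P4

Σp_P4ᵢ² = 0.04² + 0.16² + 0.12² + 0.18² + 0.25² + 0.22² + 0.03² = 0.0016 + 0.0256 + 0.0144 + 0.0324 + 0.0625 + 0.0484 + 0.0009 = 0.1858
B_P4 = 1 / 0.1858 = 5.3821
Σp_P2ᵢ² = 0.03² + 0.14² + 0.14² + 0.02² + 0.12² + 0.16² + 0.39² = 0.0009 + 0.0196 + 0.0196 + 0.0004 + 0.0144 + 0.0256 + 0.1521 = 0.2326
B_P2 = 1 / 0.2326 = 4.2992
Σp_P1ᵢ² = 0.17² + 0.26² + 0.31² + 0.07² + 0.03² + 0.14² + 0.02² = 0.0289 + 0.0676 + 0.0961 + 0.0049 + 0.0009 + 0.0196 + 0.0004 = 0.2184
B_P1 = 1 / 0.2184 = 4.5788
Σp_P3ᵢ² = 0.05² + 0.08² + 0.14² + 0.02² + 0.23² + 0.05² + 0.43² = 0.0025 + 0.0064 + 0.0196 + 0.0004 + 0.0529 + 0.0025 + 0.1849 = 0.2692
B_P3 = 1 / 0.2692 = 3.7147
Highest B → broadest niche (most generalist): population P4 (B = 5.38).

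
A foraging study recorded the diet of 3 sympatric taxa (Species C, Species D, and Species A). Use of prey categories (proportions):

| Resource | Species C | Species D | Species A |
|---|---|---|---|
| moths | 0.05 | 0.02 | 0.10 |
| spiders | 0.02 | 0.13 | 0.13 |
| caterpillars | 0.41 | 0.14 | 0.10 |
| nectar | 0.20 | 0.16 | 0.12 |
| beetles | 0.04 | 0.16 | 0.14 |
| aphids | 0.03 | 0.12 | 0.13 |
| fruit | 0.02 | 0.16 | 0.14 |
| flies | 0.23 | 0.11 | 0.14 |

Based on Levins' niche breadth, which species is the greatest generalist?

Species A

Σp_Cᵢ² = 0.05² + 0.02² + 0.41² + 0.20² + 0.04² + 0.03² + 0.02² + 0.23² = 0.0025 + 0.0004 + 0.1681 + 0.0400 + 0.0016 + 0.0009 + 0.0004 + 0.0529 = 0.2668
B_C = 1 / 0.2668 = 3.7481
Σp_Dᵢ² = 0.02² + 0.13² + 0.14² + 0.16² + 0.16² + 0.12² + 0.16² + 0.11² = 0.0004 + 0.0169 + 0.0196 + 0.0256 + 0.0256 + 0.0144 + 0.0256 + 0.0121 = 0.1402
B_D = 1 / 0.1402 = 7.1327
Σp_Aᵢ² = 0.10² + 0.13² + 0.10² + 0.12² + 0.14² + 0.13² + 0.14² + 0.14² = 0.0100 + 0.0169 + 0.0100 + 0.0144 + 0.0196 + 0.0169 + 0.0196 + 0.0196 = 0.1270
B_A = 1 / 0.1270 = 7.8740
Highest B → broadest niche (most generalist): Species A (B = 7.87).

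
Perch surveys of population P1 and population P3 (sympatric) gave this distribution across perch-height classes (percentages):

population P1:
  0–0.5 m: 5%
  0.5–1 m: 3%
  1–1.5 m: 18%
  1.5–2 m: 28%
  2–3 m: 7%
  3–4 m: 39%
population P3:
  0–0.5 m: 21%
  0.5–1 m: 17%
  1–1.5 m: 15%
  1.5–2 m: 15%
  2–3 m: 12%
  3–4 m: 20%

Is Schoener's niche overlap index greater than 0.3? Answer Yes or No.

Yes

Convert percentages to proportions (divide by 100).
Σ|p₁ᵢ − p₂ᵢ| = 0.16 + 0.14 + 0.03 + 0.13 + 0.05 + 0.19 = 0.70
D = 1 − ½ × 0.70 = 1 − 0.350 = 0.6500
D = 0.6500 > 0.3 → Yes.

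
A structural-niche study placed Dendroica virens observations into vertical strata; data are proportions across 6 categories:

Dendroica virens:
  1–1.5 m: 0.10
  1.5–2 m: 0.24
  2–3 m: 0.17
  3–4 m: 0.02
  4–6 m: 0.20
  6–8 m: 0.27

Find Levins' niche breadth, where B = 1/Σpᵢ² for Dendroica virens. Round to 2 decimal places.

Σpᵢ² = 0.10² + 0.24² + 0.17² + 0.02² + 0.20² + 0.27² = 0.0100 + 0.0576 + 0.0289 + 0.0004 + 0.0400 + 0.0729 = 0.2098
B = 1 / 0.2098 = 4.7664

4.77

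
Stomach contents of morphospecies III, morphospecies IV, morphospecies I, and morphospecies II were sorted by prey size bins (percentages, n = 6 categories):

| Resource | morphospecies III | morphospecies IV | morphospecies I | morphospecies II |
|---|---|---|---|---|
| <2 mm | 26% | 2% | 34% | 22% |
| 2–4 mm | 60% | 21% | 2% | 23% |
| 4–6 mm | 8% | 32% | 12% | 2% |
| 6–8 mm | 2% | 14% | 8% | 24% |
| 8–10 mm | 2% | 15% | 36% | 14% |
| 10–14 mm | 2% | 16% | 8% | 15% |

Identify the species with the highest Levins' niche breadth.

morphospecies II

Convert percentages to proportions (divide by 100).
Σp_IIIᵢ² = 0.26² + 0.60² + 0.08² + 0.02² + 0.02² + 0.02² = 0.0676 + 0.3600 + 0.0064 + 0.0004 + 0.0004 + 0.0004 = 0.4352
B_III = 1 / 0.4352 = 2.2978
Σp_IVᵢ² = 0.02² + 0.21² + 0.32² + 0.14² + 0.15² + 0.16² = 0.0004 + 0.0441 + 0.1024 + 0.0196 + 0.0225 + 0.0256 = 0.2146
B_IV = 1 / 0.2146 = 4.6598
Σp_Iᵢ² = 0.34² + 0.02² + 0.12² + 0.08² + 0.36² + 0.08² = 0.1156 + 0.0004 + 0.0144 + 0.0064 + 0.1296 + 0.0064 = 0.2728
B_I = 1 / 0.2728 = 3.6657
Σp_IIᵢ² = 0.22² + 0.23² + 0.02² + 0.24² + 0.14² + 0.15² = 0.0484 + 0.0529 + 0.0004 + 0.0576 + 0.0196 + 0.0225 = 0.2014
B_II = 1 / 0.2014 = 4.9652
Highest B → broadest niche (most generalist): morphospecies II (B = 4.97).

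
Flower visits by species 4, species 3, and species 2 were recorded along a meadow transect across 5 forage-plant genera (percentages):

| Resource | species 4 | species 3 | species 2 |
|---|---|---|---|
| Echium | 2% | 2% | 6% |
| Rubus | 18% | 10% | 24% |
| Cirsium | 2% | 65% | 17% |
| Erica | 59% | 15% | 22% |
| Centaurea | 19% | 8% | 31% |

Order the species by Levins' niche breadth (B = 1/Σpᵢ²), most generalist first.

Convert percentages to proportions (divide by 100).
Σp_4ᵢ² = 0.02² + 0.18² + 0.02² + 0.59² + 0.19² = 0.0004 + 0.0324 + 0.0004 + 0.3481 + 0.0361 = 0.4174
B_4 = 1 / 0.4174 = 2.3958
Σp_3ᵢ² = 0.02² + 0.10² + 0.65² + 0.15² + 0.08² = 0.0004 + 0.0100 + 0.4225 + 0.0225 + 0.0064 = 0.4618
B_3 = 1 / 0.4618 = 2.1654
Σp_2ᵢ² = 0.06² + 0.24² + 0.17² + 0.22² + 0.31² = 0.0036 + 0.0576 + 0.0289 + 0.0484 + 0.0961 = 0.2346
B_2 = 1 / 0.2346 = 4.2626
Ranking by B (broadest → narrowest): species 2 (4.26) > species 4 (2.40) > species 3 (2.17)

species 2 > species 4 > species 3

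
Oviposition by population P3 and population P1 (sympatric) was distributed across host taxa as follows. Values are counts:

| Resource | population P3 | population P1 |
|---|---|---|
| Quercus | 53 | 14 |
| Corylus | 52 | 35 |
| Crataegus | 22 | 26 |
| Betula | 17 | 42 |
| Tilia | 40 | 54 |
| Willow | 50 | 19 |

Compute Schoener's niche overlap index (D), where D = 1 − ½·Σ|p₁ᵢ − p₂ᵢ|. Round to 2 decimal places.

Proportions for population P3 (n=234): 53/234=0.2265, 52/234=0.2222, 22/234=0.0940, 17/234=0.0726, 40/234=0.1709, 50/234=0.2137
Proportions for population P1 (n=190): 14/190=0.0737, 35/190=0.1842, 26/190=0.1368, 42/190=0.2211, 54/190=0.2842, 19/190=0.1000
Σ|p₁ᵢ − p₂ᵢ| = 0.1528 + 0.0380 + 0.0428 + 0.1485 + 0.1133 + 0.1137 = 0.6091
D = 1 − ½ × 0.6091 = 1 − 0.30455 = 0.69545

0.70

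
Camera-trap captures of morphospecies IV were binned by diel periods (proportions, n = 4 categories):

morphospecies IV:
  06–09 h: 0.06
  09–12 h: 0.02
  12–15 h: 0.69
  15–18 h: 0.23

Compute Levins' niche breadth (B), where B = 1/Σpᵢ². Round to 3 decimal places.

Σpᵢ² = 0.06² + 0.02² + 0.69² + 0.23² = 0.0036 + 0.0004 + 0.4761 + 0.0529 = 0.5330
B = 1 / 0.5330 = 1.87617

1.876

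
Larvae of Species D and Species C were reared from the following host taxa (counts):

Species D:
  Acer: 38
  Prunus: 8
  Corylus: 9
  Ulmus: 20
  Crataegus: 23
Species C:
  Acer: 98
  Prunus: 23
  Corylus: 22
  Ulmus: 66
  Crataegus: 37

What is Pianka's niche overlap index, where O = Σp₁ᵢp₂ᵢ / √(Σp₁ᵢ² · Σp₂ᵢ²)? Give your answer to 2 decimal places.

Proportions for Species D (n=98): 38/98=0.3878, 8/98=0.0816, 9/98=0.0918, 20/98=0.2041, 23/98=0.2347
Proportions for Species C (n=246): 98/246=0.3984, 23/246=0.0935, 22/246=0.0894, 66/246=0.2683, 37/246=0.1504
Σ p₁ᵢp₂ᵢ = 0.154500 + 0.007630 + 0.008207 + 0.054760 + 0.035299 = 0.260396
Σp_1ᵢ² = 0.3878² + 0.0816² + 0.0918² + 0.2041² + 0.2347² = 0.150389 + 0.006659 + 0.008427 + 0.041657 + 0.055084 = 0.262216
Σp_2ᵢ² = 0.3984² + 0.0935² + 0.0894² + 0.2683² + 0.1504² = 0.158723 + 0.008742 + 0.007992 + 0.071985 + 0.022620 = 0.270062
O = 0.260396 / √(0.262216 × 0.270062) = 0.260396 / 0.2661101 = 0.9785

0.98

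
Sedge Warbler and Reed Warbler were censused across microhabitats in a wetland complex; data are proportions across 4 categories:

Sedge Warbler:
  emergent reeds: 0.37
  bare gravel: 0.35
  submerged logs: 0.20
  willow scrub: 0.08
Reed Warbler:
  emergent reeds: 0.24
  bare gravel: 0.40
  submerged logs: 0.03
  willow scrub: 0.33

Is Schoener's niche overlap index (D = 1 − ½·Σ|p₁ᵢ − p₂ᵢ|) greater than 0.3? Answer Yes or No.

Yes

Σ|p₁ᵢ − p₂ᵢ| = 0.13 + 0.05 + 0.17 + 0.25 = 0.60
D = 1 − ½ × 0.60 = 1 − 0.300 = 0.7000
D = 0.7000 > 0.3 → Yes.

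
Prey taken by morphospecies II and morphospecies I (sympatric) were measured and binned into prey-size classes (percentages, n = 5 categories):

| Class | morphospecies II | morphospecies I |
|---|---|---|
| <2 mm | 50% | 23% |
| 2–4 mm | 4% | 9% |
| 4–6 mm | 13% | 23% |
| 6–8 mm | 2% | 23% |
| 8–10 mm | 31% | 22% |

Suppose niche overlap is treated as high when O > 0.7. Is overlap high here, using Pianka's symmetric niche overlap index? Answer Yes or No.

Yes

Convert percentages to proportions (divide by 100).
Σ p₁ᵢp₂ᵢ = 0.1150 + 0.0036 + 0.0299 + 0.0046 + 0.0682 = 0.2213
Σp_1ᵢ² = 0.50² + 0.04² + 0.13² + 0.02² + 0.31² = 0.2500 + 0.0016 + 0.0169 + 0.0004 + 0.0961 = 0.3650
Σp_2ᵢ² = 0.23² + 0.09² + 0.23² + 0.23² + 0.22² = 0.0529 + 0.0081 + 0.0529 + 0.0529 + 0.0484 = 0.2152
O = 0.2213 / √(0.3650 × 0.2152) = 0.2213 / 0.28026 = 0.7896
O = 0.7896 > 0.7 → Yes.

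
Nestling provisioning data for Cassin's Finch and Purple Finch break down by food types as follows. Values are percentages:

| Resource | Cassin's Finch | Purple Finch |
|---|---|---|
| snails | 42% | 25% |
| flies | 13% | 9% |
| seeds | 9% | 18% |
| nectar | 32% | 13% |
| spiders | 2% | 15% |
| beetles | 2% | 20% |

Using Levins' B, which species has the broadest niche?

Purple Finch

Convert percentages to proportions (divide by 100).
Σp_Cassᵢ² = 0.42² + 0.13² + 0.09² + 0.32² + 0.02² + 0.02² = 0.1764 + 0.0169 + 0.0081 + 0.1024 + 0.0004 + 0.0004 = 0.3046
B_Cass = 1 / 0.3046 = 3.2830
Σp_Purpᵢ² = 0.25² + 0.09² + 0.18² + 0.13² + 0.15² + 0.20² = 0.0625 + 0.0081 + 0.0324 + 0.0169 + 0.0225 + 0.0400 = 0.1824
B_Purp = 1 / 0.1824 = 5.4825
Highest B → broadest niche (most generalist): Purple Finch (B = 5.48).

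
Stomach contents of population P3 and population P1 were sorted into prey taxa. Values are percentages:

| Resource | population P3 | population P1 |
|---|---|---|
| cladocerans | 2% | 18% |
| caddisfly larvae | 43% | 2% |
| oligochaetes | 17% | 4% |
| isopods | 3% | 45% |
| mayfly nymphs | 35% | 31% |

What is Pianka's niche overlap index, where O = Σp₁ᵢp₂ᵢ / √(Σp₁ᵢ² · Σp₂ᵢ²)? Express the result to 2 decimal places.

0.42

Convert percentages to proportions (divide by 100).
Σ p₁ᵢp₂ᵢ = 0.0036 + 0.0086 + 0.0068 + 0.0135 + 0.1085 = 0.1410
Σp_1ᵢ² = 0.02² + 0.43² + 0.17² + 0.03² + 0.35² = 0.0004 + 0.1849 + 0.0289 + 0.0009 + 0.1225 = 0.3376
Σp_2ᵢ² = 0.18² + 0.02² + 0.04² + 0.45² + 0.31² = 0.0324 + 0.0004 + 0.0016 + 0.2025 + 0.0961 = 0.3330
O = 0.1410 / √(0.3376 × 0.3330) = 0.1410 / 0.33529 = 0.4205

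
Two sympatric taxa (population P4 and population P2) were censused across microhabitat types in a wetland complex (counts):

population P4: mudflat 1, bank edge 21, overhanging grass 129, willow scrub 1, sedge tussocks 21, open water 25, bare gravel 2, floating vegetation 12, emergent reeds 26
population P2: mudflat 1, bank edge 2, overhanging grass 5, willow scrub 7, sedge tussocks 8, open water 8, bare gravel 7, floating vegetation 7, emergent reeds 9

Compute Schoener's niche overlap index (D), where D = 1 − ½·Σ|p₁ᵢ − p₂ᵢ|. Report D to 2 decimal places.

0.50

Proportions for population P4 (n=238): 1/238=0.0042, 21/238=0.0882, 129/238=0.5420, 1/238=0.0042, 21/238=0.0882, 25/238=0.1050, 2/238=0.0084, 12/238=0.0504, 26/238=0.1092
Proportions for population P2 (n=54): 1/54=0.0185, 2/54=0.0370, 5/54=0.0926, 7/54=0.1296, 8/54=0.1481, 8/54=0.1481, 7/54=0.1296, 7/54=0.1296, 9/54=0.1667
Σ|p₁ᵢ − p₂ᵢ| = 0.0143 + 0.0512 + 0.4494 + 0.1254 + 0.0599 + 0.0431 + 0.1212 + 0.0792 + 0.0575 = 1.0012
D = 1 − ½ × 1.0012 = 1 − 0.50060 = 0.49940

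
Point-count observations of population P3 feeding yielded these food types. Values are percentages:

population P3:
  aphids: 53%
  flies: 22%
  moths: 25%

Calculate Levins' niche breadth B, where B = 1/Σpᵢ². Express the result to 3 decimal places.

2.552

Convert percentages to proportions (divide by 100).
Σpᵢ² = 0.53² + 0.22² + 0.25² = 0.2809 + 0.0484 + 0.0625 = 0.3918
B = 1 / 0.3918 = 2.55232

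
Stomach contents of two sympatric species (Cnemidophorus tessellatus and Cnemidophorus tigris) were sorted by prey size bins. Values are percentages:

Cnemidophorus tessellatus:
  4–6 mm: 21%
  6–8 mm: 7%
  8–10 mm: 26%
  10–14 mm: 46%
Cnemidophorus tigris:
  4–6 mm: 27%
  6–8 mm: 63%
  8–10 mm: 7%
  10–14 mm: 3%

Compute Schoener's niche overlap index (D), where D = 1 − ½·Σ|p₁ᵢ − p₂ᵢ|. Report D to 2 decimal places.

Convert percentages to proportions (divide by 100).
Σ|p₁ᵢ − p₂ᵢ| = 0.06 + 0.56 + 0.19 + 0.43 = 1.24
D = 1 − ½ × 1.24 = 1 − 0.620 = 0.3800

0.38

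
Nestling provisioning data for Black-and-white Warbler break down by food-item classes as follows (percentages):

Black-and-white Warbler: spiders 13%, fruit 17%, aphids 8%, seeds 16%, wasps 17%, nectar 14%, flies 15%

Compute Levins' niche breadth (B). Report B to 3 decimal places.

6.720

Convert percentages to proportions (divide by 100).
Σpᵢ² = 0.13² + 0.17² + 0.08² + 0.16² + 0.17² + 0.14² + 0.15² = 0.0169 + 0.0289 + 0.0064 + 0.0256 + 0.0289 + 0.0196 + 0.0225 = 0.1488
B = 1 / 0.1488 = 6.72043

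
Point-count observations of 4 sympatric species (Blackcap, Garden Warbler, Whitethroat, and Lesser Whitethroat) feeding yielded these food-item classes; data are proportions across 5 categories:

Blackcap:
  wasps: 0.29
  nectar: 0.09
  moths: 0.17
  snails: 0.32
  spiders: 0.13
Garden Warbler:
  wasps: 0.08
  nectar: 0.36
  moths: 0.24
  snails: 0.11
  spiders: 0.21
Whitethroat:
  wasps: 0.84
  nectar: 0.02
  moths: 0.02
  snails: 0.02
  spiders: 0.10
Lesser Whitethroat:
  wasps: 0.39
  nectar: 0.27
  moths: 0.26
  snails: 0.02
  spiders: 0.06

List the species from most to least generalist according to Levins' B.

Blackcap > Garden Warbler > Lesser Whitethroat > Whitethroat

Σp_Blacᵢ² = 0.29² + 0.09² + 0.17² + 0.32² + 0.13² = 0.0841 + 0.0081 + 0.0289 + 0.1024 + 0.0169 = 0.2404
B_Blac = 1 / 0.2404 = 4.1597
Σp_Gardᵢ² = 0.08² + 0.36² + 0.24² + 0.11² + 0.21² = 0.0064 + 0.1296 + 0.0576 + 0.0121 + 0.0441 = 0.2498
B_Gard = 1 / 0.2498 = 4.0032
Σp_Whitᵢ² = 0.84² + 0.02² + 0.02² + 0.02² + 0.10² = 0.7056 + 0.0004 + 0.0004 + 0.0004 + 0.0100 = 0.7168
B_Whit = 1 / 0.7168 = 1.3951
Σp_Lessᵢ² = 0.39² + 0.27² + 0.26² + 0.02² + 0.06² = 0.1521 + 0.0729 + 0.0676 + 0.0004 + 0.0036 = 0.2966
B_Less = 1 / 0.2966 = 3.3715
Ranking by B (broadest → narrowest): Blackcap (4.16) > Garden Warbler (4.00) > Lesser Whitethroat (3.37) > Whitethroat (1.40)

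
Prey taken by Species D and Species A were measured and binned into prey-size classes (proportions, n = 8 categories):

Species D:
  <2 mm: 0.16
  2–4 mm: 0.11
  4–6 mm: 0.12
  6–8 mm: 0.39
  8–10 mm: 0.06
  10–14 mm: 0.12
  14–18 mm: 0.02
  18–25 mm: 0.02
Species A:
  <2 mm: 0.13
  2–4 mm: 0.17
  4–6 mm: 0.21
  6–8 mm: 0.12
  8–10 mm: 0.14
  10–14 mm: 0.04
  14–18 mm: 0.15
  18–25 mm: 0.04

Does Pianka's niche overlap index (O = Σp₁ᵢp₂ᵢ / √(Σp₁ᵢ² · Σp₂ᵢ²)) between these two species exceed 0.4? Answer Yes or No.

Σ p₁ᵢp₂ᵢ = 0.0208 + 0.0187 + 0.0252 + 0.0468 + 0.0084 + 0.0048 + 0.0030 + 0.0008 = 0.1285
Σp_1ᵢ² = 0.16² + 0.11² + 0.12² + 0.39² + 0.06² + 0.12² + 0.02² + 0.02² = 0.0256 + 0.0121 + 0.0144 + 0.1521 + 0.0036 + 0.0144 + 0.0004 + 0.0004 = 0.2230
Σp_2ᵢ² = 0.13² + 0.17² + 0.21² + 0.12² + 0.14² + 0.04² + 0.15² + 0.04² = 0.0169 + 0.0289 + 0.0441 + 0.0144 + 0.0196 + 0.0016 + 0.0225 + 0.0016 = 0.1496
O = 0.1285 / √(0.2230 × 0.1496) = 0.1285 / 0.18265 = 0.7035
O = 0.7035 > 0.4 → Yes.

Yes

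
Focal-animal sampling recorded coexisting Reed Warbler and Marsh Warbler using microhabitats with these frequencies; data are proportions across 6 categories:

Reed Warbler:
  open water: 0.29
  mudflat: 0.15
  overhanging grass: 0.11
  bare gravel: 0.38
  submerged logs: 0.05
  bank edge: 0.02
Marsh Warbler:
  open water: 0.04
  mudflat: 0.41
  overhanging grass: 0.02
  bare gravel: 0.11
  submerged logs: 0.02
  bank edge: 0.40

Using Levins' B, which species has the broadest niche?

Σp_Reedᵢ² = 0.29² + 0.15² + 0.11² + 0.38² + 0.05² + 0.02² = 0.0841 + 0.0225 + 0.0121 + 0.1444 + 0.0025 + 0.0004 = 0.2660
B_Reed = 1 / 0.2660 = 3.7594
Σp_Marsᵢ² = 0.04² + 0.41² + 0.02² + 0.11² + 0.02² + 0.40² = 0.0016 + 0.1681 + 0.0004 + 0.0121 + 0.0004 + 0.1600 = 0.3426
B_Mars = 1 / 0.3426 = 2.9189
Highest B → broadest niche (most generalist): Reed Warbler (B = 3.76).

Reed Warbler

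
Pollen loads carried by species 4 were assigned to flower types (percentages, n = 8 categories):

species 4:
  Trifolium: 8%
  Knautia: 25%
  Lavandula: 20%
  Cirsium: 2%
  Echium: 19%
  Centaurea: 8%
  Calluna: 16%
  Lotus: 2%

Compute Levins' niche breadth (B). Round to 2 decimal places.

Convert percentages to proportions (divide by 100).
Σpᵢ² = 0.08² + 0.25² + 0.20² + 0.02² + 0.19² + 0.08² + 0.16² + 0.02² = 0.0064 + 0.0625 + 0.0400 + 0.0004 + 0.0361 + 0.0064 + 0.0256 + 0.0004 = 0.1778
B = 1 / 0.1778 = 5.6243

5.62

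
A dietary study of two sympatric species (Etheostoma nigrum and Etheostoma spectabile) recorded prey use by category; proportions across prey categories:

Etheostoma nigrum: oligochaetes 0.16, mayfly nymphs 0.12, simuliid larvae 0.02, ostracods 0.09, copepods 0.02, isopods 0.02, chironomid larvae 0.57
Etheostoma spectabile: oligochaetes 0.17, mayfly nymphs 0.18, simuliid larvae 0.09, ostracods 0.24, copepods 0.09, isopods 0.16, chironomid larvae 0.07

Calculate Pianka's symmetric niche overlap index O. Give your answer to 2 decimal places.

Σ p₁ᵢp₂ᵢ = 0.0272 + 0.0216 + 0.0018 + 0.0216 + 0.0018 + 0.0032 + 0.0399 = 0.1171
Σp_1ᵢ² = 0.16² + 0.12² + 0.02² + 0.09² + 0.02² + 0.02² + 0.57² = 0.0256 + 0.0144 + 0.0004 + 0.0081 + 0.0004 + 0.0004 + 0.3249 = 0.3742
Σp_2ᵢ² = 0.17² + 0.18² + 0.09² + 0.24² + 0.09² + 0.16² + 0.07² = 0.0289 + 0.0324 + 0.0081 + 0.0576 + 0.0081 + 0.0256 + 0.0049 = 0.1656
O = 0.1171 / √(0.3742 × 0.1656) = 0.1171 / 0.24893 = 0.4704

0.47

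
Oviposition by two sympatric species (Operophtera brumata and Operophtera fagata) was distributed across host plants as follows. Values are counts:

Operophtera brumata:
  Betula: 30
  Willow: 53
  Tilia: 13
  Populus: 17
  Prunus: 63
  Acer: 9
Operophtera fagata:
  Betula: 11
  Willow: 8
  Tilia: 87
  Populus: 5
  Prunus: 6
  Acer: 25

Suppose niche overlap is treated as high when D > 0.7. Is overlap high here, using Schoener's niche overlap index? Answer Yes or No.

Proportions for Operophtera brumata (n=185): 30/185=0.1622, 53/185=0.2865, 13/185=0.0703, 17/185=0.0919, 63/185=0.3405, 9/185=0.0486
Proportions for Operophtera fagata (n=142): 11/142=0.0775, 8/142=0.0563, 87/142=0.6127, 5/142=0.0352, 6/142=0.0423, 25/142=0.1761
Σ|p₁ᵢ − p₂ᵢ| = 0.0847 + 0.2302 + 0.5424 + 0.0567 + 0.2982 + 0.1275 = 1.3397
D = 1 − ½ × 1.3397 = 1 − 0.66985 = 0.33015
D = 0.33015 < 0.7 → No.

No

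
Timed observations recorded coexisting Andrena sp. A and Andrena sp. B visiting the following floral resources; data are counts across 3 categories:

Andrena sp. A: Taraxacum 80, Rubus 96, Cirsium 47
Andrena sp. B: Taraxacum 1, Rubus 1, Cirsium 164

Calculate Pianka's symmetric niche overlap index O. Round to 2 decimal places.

Proportions for Andrena sp. A (n=223): 80/223=0.3587, 96/223=0.4305, 47/223=0.2108
Proportions for Andrena sp. B (n=166): 1/166=0.0060, 1/166=0.0060, 164/166=0.9880
Σ p₁ᵢp₂ᵢ = 0.002152 + 0.002583 + 0.208270 = 0.213005
Σp_1ᵢ² = 0.3587² + 0.4305² + 0.2108² = 0.128666 + 0.185330 + 0.044437 = 0.358433
Σp_2ᵢ² = 0.0060² + 0.0060² + 0.9880² = 0.000036 + 0.000036 + 0.976144 = 0.976216
O = 0.213005 / √(0.358433 × 0.976216) = 0.213005 / 0.5915302 = 0.3601

0.36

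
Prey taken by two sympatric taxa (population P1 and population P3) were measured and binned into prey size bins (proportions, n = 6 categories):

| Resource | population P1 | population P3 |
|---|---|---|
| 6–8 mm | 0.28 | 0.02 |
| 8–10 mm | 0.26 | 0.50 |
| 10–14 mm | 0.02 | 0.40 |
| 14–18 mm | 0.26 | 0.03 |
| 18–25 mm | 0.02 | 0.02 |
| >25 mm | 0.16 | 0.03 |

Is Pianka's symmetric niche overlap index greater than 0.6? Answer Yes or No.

No

Σ p₁ᵢp₂ᵢ = 0.0056 + 0.1300 + 0.0080 + 0.0078 + 0.0004 + 0.0048 = 0.1566
Σp_1ᵢ² = 0.28² + 0.26² + 0.02² + 0.26² + 0.02² + 0.16² = 0.0784 + 0.0676 + 0.0004 + 0.0676 + 0.0004 + 0.0256 = 0.2400
Σp_2ᵢ² = 0.02² + 0.50² + 0.40² + 0.03² + 0.02² + 0.03² = 0.0004 + 0.2500 + 0.1600 + 0.0009 + 0.0004 + 0.0009 = 0.4126
O = 0.1566 / √(0.2400 × 0.4126) = 0.1566 / 0.31468 = 0.4976
O = 0.4976 < 0.6 → No.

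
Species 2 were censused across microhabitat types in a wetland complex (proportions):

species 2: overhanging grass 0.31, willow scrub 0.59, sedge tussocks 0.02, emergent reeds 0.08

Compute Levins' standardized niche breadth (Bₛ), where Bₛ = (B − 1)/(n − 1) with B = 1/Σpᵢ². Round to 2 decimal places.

Σpᵢ² = 0.31² + 0.59² + 0.02² + 0.08² = 0.0961 + 0.3481 + 0.0004 + 0.0064 = 0.4510
B = 1 / 0.4510 = 2.2173
Bₛ = (B − 1)/(n − 1) = (2.2173 − 1)/(4 − 1) = 1.2173/3 = 0.4058

0.41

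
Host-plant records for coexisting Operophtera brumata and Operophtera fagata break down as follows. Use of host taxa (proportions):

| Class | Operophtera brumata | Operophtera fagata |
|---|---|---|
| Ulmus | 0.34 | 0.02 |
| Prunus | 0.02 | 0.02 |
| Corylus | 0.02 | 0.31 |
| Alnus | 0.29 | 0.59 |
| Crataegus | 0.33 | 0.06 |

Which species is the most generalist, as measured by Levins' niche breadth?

Σp_brumᵢ² = 0.34² + 0.02² + 0.02² + 0.29² + 0.33² = 0.1156 + 0.0004 + 0.0004 + 0.0841 + 0.1089 = 0.3094
B_brum = 1 / 0.3094 = 3.2321
Σp_fagaᵢ² = 0.02² + 0.02² + 0.31² + 0.59² + 0.06² = 0.0004 + 0.0004 + 0.0961 + 0.3481 + 0.0036 = 0.4486
B_faga = 1 / 0.4486 = 2.2292
Highest B → broadest niche (most generalist): Operophtera brumata (B = 3.23).

Operophtera brumata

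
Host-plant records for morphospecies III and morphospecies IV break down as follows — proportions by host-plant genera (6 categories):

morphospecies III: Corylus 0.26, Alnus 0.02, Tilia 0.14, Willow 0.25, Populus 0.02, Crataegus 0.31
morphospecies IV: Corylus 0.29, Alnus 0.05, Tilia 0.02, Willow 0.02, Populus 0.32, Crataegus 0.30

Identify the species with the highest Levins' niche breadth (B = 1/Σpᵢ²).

Σp_IIIᵢ² = 0.26² + 0.02² + 0.14² + 0.25² + 0.02² + 0.31² = 0.0676 + 0.0004 + 0.0196 + 0.0625 + 0.0004 + 0.0961 = 0.2466
B_III = 1 / 0.2466 = 4.0552
Σp_IVᵢ² = 0.29² + 0.05² + 0.02² + 0.02² + 0.32² + 0.30² = 0.0841 + 0.0025 + 0.0004 + 0.0004 + 0.1024 + 0.0900 = 0.2798
B_IV = 1 / 0.2798 = 3.5740
Highest B → broadest niche (most generalist): morphospecies III (B = 4.06).

morphospecies III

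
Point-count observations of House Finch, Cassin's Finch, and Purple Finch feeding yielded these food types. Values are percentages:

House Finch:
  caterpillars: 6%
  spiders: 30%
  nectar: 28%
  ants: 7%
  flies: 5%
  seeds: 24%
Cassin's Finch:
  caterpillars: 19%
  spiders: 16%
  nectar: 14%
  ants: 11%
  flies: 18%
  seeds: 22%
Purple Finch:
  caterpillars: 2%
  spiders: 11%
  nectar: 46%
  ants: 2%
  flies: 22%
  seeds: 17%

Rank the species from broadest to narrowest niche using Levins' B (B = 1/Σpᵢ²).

Convert percentages to proportions (divide by 100).
Σp_Housᵢ² = 0.06² + 0.30² + 0.28² + 0.07² + 0.05² + 0.24² = 0.0036 + 0.0900 + 0.0784 + 0.0049 + 0.0025 + 0.0576 = 0.2370
B_Hous = 1 / 0.2370 = 4.2194
Σp_Cassᵢ² = 0.19² + 0.16² + 0.14² + 0.11² + 0.18² + 0.22² = 0.0361 + 0.0256 + 0.0196 + 0.0121 + 0.0324 + 0.0484 = 0.1742
B_Cass = 1 / 0.1742 = 5.7405
Σp_Purpᵢ² = 0.02² + 0.11² + 0.46² + 0.02² + 0.22² + 0.17² = 0.0004 + 0.0121 + 0.2116 + 0.0004 + 0.0484 + 0.0289 = 0.3018
B_Purp = 1 / 0.3018 = 3.3135
Ranking by B (broadest → narrowest): Cassin's Finch (5.74) > House Finch (4.22) > Purple Finch (3.31)

Cassin's Finch > House Finch > Purple Finch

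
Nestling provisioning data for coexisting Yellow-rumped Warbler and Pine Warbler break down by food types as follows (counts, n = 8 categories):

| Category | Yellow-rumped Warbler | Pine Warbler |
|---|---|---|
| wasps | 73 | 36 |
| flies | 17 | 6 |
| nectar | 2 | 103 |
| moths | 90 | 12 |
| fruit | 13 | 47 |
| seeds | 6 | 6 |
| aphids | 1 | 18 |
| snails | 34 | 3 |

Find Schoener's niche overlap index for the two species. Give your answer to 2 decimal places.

Proportions for Yellow-rumped Warbler (n=236): 73/236=0.3093, 17/236=0.0720, 2/236=0.0085, 90/236=0.3814, 13/236=0.0551, 6/236=0.0254, 1/236=0.0042, 34/236=0.1441
Proportions for Pine Warbler (n=231): 36/231=0.1558, 6/231=0.0260, 103/231=0.4459, 12/231=0.0519, 47/231=0.2035, 6/231=0.0260, 18/231=0.0779, 3/231=0.0130
Σ|p₁ᵢ − p₂ᵢ| = 0.1535 + 0.0460 + 0.4374 + 0.3295 + 0.1484 + 0.0006 + 0.0737 + 0.1311 = 1.3202
D = 1 − ½ × 1.3202 = 1 − 0.66010 = 0.33990

0.34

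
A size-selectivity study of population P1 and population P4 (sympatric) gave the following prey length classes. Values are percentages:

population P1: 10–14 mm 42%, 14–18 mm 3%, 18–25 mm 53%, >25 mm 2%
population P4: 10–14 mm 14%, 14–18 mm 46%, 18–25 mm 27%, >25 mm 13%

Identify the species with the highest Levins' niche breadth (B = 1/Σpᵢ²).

population P4

Convert percentages to proportions (divide by 100).
Σp_P1ᵢ² = 0.42² + 0.03² + 0.53² + 0.02² = 0.1764 + 0.0009 + 0.2809 + 0.0004 = 0.4586
B_P1 = 1 / 0.4586 = 2.1805
Σp_P4ᵢ² = 0.14² + 0.46² + 0.27² + 0.13² = 0.0196 + 0.2116 + 0.0729 + 0.0169 = 0.3210
B_P4 = 1 / 0.3210 = 3.1153
Highest B → broadest niche (most generalist): population P4 (B = 3.12).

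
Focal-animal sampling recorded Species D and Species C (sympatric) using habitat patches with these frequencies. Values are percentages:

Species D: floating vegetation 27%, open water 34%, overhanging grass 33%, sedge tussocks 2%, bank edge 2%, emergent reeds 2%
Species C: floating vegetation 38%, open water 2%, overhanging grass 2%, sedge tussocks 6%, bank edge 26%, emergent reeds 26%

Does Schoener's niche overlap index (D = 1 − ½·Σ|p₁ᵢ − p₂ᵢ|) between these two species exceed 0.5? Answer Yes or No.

No

Convert percentages to proportions (divide by 100).
Σ|p₁ᵢ − p₂ᵢ| = 0.11 + 0.32 + 0.31 + 0.04 + 0.24 + 0.24 = 1.26
D = 1 − ½ × 1.26 = 1 − 0.630 = 0.3700
D = 0.3700 < 0.5 → No.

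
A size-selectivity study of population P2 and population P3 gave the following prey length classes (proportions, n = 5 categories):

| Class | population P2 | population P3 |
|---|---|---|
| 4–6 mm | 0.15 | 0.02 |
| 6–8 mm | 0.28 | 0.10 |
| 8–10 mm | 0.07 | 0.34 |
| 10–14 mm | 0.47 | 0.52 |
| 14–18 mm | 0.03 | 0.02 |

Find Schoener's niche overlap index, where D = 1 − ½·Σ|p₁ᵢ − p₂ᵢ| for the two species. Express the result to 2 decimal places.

Σ|p₁ᵢ − p₂ᵢ| = 0.13 + 0.18 + 0.27 + 0.05 + 0.01 = 0.64
D = 1 − ½ × 0.64 = 1 − 0.320 = 0.6800

0.68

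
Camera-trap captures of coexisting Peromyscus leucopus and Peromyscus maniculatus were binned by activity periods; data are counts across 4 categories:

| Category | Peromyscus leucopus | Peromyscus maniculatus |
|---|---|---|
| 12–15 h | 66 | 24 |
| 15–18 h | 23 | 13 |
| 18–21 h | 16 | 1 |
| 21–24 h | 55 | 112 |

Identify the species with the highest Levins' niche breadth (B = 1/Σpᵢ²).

Proportions for Peromyscus leucopus (n=160): 66/160=0.4125, 23/160=0.1438, 16/160=0.1000, 55/160=0.3438
Proportions for Peromyscus maniculatus (n=150): 24/150=0.1600, 13/150=0.0867, 1/150=0.0067, 112/150=0.7467
Σp_leucᵢ² = 0.4125² + 0.1438² + 0.1000² + 0.3438² = 0.170156 + 0.020678 + 0.010000 + 0.118198 = 0.319032
B_leuc = 1 / 0.319032 = 3.1345
Σp_maniᵢ² = 0.1600² + 0.0867² + 0.0067² + 0.7467² = 0.025600 + 0.007517 + 0.000045 + 0.557561 = 0.590723
B_mani = 1 / 0.590723 = 1.6928
Highest B → broadest niche (most generalist): Peromyscus leucopus (B = 3.13).

Peromyscus leucopus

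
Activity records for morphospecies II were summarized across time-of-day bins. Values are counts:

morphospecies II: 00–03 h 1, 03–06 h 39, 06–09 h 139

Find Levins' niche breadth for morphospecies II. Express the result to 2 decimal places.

Proportions for morphospecies II (n=179): 1/179=0.0056, 39/179=0.2179, 139/179=0.7765
Σpᵢ² = 0.0056² + 0.2179² + 0.7765² = 0.000031 + 0.047480 + 0.602952 = 0.650463
B = 1 / 0.650463 = 1.5374

1.54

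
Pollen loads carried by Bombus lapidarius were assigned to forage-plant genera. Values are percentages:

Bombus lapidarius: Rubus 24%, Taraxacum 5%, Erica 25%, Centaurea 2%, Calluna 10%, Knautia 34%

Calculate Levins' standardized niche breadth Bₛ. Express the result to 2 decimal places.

Convert percentages to proportions (divide by 100).
Σpᵢ² = 0.24² + 0.05² + 0.25² + 0.02² + 0.10² + 0.34² = 0.0576 + 0.0025 + 0.0625 + 0.0004 + 0.0100 + 0.1156 = 0.2486
B = 1 / 0.2486 = 4.0225
Bₛ = (B − 1)/(n − 1) = (4.0225 − 1)/(6 − 1) = 3.0225/5 = 0.6045

0.60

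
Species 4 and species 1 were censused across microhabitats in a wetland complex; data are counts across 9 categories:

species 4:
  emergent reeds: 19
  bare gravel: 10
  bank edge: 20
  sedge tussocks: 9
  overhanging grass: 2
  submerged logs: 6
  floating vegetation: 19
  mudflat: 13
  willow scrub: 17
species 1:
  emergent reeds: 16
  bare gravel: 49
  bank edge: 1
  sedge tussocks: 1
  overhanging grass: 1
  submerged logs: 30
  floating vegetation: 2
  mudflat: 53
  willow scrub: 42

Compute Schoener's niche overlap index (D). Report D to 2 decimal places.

Proportions for species 4 (n=115): 19/115=0.1652, 10/115=0.0870, 20/115=0.1739, 9/115=0.0783, 2/115=0.0174, 6/115=0.0522, 19/115=0.1652, 13/115=0.1130, 17/115=0.1478
Proportions for species 1 (n=195): 16/195=0.0821, 49/195=0.2513, 1/195=0.0051, 1/195=0.0051, 1/195=0.0051, 30/195=0.1538, 2/195=0.0103, 53/195=0.2718, 42/195=0.2154
Σ|p₁ᵢ − p₂ᵢ| = 0.0831 + 0.1643 + 0.1688 + 0.0732 + 0.0123 + 0.1016 + 0.1549 + 0.1588 + 0.0676 = 0.9846
D = 1 − ½ × 0.9846 = 1 − 0.49230 = 0.50770

0.51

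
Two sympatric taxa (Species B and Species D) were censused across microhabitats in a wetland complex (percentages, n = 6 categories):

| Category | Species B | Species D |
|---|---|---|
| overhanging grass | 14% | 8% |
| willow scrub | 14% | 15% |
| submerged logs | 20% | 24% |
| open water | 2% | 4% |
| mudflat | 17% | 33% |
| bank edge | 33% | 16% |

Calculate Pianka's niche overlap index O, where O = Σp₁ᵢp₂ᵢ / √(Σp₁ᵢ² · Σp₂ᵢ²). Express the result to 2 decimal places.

Convert percentages to proportions (divide by 100).
Σ p₁ᵢp₂ᵢ = 0.0112 + 0.0210 + 0.0480 + 0.0008 + 0.0561 + 0.0528 = 0.1899
Σp_1ᵢ² = 0.14² + 0.14² + 0.20² + 0.02² + 0.17² + 0.33² = 0.0196 + 0.0196 + 0.0400 + 0.0004 + 0.0289 + 0.1089 = 0.2174
Σp_2ᵢ² = 0.08² + 0.15² + 0.24² + 0.04² + 0.33² + 0.16² = 0.0064 + 0.0225 + 0.0576 + 0.0016 + 0.1089 + 0.0256 = 0.2226
O = 0.1899 / √(0.2174 × 0.2226) = 0.1899 / 0.21998 = 0.8633

0.86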